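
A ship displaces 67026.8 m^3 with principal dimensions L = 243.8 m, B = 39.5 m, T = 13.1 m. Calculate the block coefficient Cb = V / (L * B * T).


Formula: Cb = V / (L * B * T)
Step 1 — L * B * T = 243.8 * 39.5 * 13.1 = 126154.31 m^3
Step 2 — Cb = 67026.8 / 126154.31 ≈ 0.53131 (5 s.f.)

0.53131


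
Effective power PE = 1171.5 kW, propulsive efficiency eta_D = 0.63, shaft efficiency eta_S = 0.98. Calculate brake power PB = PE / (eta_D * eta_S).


Formula: PB = PE / (eta_D * eta_S)
Step 1 — combined efficiency = eta_D * eta_S = 0.63 * 0.98 = 0.6174
Step 2 — PB = 1171.5 / 0.6174 ≈ 1897.5 kW (5 s.f.)

1897.5 kW


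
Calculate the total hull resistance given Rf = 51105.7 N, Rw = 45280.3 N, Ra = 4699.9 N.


Formula: Rt = Rf + Rw + Ra
Substituting: Rt = 51105.7 + 45280.3 + 4699.9
Result: Rt = 101085.9 N

101085.9 N


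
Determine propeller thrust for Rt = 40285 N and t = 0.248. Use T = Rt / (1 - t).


Formula: T = Rt / (1 - t)
Step 1 — (1 - t) = 1 - 0.248 = 0.752
Step 2 — T = 40285 / 0.752 ≈ 53570 N (5 s.f.)

53570 N


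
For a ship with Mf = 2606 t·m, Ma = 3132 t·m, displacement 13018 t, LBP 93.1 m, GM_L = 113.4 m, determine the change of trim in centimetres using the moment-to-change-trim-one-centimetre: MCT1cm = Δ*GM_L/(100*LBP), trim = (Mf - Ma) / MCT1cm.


Formula: net trimming moment = Mf - Ma; MCT1cm = Δ*GM_L/(100*LBP); trim = net moment / MCT1cm
Step 1 — net trimming moment = 2606 - 3132 = -526 t·m
Step 2 — MCT1cm = 13018 * 113.4 / (100 * 93.1) = 158.5651 t·m/cm
Step 3 — trim = -526 / 158.5651 ≈ -3.3172 cm (5 s.f.)

-3.3172 cm


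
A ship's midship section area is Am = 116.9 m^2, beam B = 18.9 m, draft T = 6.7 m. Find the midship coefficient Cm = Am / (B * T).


Formula: Cm = Am / (B * T)
Step 1 — B * T = 18.9 * 6.7 = 126.63 m^2
Step 2 — Cm = 116.9 / 126.63 ≈ 0.92316 (5 s.f.)

0.92316


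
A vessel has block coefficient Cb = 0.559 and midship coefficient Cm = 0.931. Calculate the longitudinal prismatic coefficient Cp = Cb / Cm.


Formula: Cp = Cb / Cm
Substituting: Cp = 0.559 / 0.931
Result: Cp ≈ 0.60043 (5 s.f.)

0.60043


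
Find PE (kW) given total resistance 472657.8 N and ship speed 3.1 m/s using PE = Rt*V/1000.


Formula: PE = Rt * V / 1000 (kW)
Step 1 — PE (W) = 472657.8 * 3.1 = 1465239.18 W
Step 2 — PE (kW) = 1465239.18 / 1000 ≈ 1465.2 kW (5 s.f.)

1465.2 kW


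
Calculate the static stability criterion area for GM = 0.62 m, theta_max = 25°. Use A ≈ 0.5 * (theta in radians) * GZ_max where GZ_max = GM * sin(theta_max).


Formula: GZ_max = GM * sin(theta); Area = 0.5 * theta_rad * GZ_max
Step 1 — GZ_max = 0.62 * sin(25°) = 0.62 * 0.422618 = 0.262023 m
Step 2 — theta_rad = 25 * pi/180 = 0.436332 rad
Step 3 — Area = 0.5 * 0.436332 * 0.262023 ≈ 0.057165 m·rad (5 s.f.)

0.057165 m·rad


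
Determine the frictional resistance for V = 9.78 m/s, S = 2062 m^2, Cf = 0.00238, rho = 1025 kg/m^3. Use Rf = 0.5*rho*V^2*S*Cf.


Formula: Rf = 0.5 * rho * V^2 * S * Cf
Step 1 — V^2 = 9.78^2 = 95.6484
Step 2 — 0.5 * rho * V^2 = 0.5 * 1025 * 95.6484 = 49019.805
Step 3 — Rf = 49019.805 * 2062 * 0.00238 ≈ 240570 N (5 s.f.)

240570 N


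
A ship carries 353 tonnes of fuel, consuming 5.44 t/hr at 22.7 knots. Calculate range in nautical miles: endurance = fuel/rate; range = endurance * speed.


Formula: endurance = fuel / rate; range = endurance * speed
Step 1 — endurance = 353 / 5.44 = 64.8897 hours
Step 2 — range = 64.8897 * 22.7 ≈ 1473.0 nautical miles (5 s.f.)

1473.0 NM


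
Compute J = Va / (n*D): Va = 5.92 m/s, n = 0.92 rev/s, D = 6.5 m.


Formula: J = Va / (n * D)
Step 1 — n * D = 0.92 * 6.5 = 5.98
Step 2 — J = 5.92 / 5.98 ≈ 0.98997 (5 s.f.)

0.98997


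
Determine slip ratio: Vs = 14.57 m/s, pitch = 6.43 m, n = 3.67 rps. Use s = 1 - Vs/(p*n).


Formula: s = 1 - Vs / (p * n)
Step 1 — p * n = 6.43 * 3.67 = 23.5981
Step 2 — Vs / (p*n) = 14.57 / 23.5981 = 0.617423 (6 d.p.)
Step 3 — s = 1 - 0.617423 = 0.382577

0.382577


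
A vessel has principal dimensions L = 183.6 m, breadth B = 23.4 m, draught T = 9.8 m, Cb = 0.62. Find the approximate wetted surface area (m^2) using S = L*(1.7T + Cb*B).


Formula: S = 1.7*L*T + V/T with V = Cb*L*B*T, i.e. S = L * (1.7*T + Cb*B)
Step 1 — 1.7*T = 1.7 * 9.8 = 16.66 m
Step 2 — Cb*B = 0.62 * 23.4 = 14.508 m
Step 3 — 1.7*T + Cb*B = 16.66 + 14.508 = 31.168 m
Step 4 — S = 183.6 * 31.168 ≈ 5722.4 m^2 (5 s.f.)

5722.4 m^2


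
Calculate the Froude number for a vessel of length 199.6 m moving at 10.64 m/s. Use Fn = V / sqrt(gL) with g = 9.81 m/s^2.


Formula: Fn = V / sqrt(g * L)
Step 1 — g * L = 9.81 * 199.6 = 1958.076
Step 2 — sqrt(g * L) = sqrt(1958.076) = 44.250153
Step 3 — Fn = 10.64 / 44.250153 ≈ 0.24045 (5 s.f.)

0.24045


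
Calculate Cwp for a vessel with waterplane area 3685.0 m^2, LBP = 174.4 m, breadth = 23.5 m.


Formula: Cwp = Aw / (L * B)
Step 1 — L * B = 174.4 * 23.5 = 4098.4 m^2
Step 2 — Cwp = 3685.0 / 4098.4 ≈ 0.89913 (5 s.f.)

0.89913


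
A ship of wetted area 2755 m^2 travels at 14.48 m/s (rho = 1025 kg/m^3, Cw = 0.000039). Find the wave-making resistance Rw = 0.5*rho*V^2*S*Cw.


Formula: Rw = 0.5 * rho * V^2 * S * Cw
Step 1 — V^2 = 14.48^2 = 209.6704
Step 2 — 0.5 * rho * V^2 = 0.5 * 1025 * 209.6704 = 107456.08
Step 3 — Rw = 107456.08 * 2755 * 0.000039 ≈ 11546 N (5 s.f.)

11546 N


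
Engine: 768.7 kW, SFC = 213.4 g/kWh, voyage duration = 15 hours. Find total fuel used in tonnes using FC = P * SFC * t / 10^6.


Formula: FC (tonnes) = P * SFC * t / 1,000,000
Step 1 — P * SFC * t = 768.7 * 213.4 * 15 = 2460608.7 g
Step 2 — FC (tonnes) = 2460608.7 / 1,000,000 ≈ 2.4606 tonnes (5 s.f.)

2.4606 tonnes


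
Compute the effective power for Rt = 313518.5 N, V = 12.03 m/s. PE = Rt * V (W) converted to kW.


Formula: PE = Rt * V / 1000 (kW)
Step 1 — PE (W) = 313518.5 * 12.03 = 3771627.555 W
Step 2 — PE (kW) = 3771627.555 / 1000 ≈ 3771.6 kW (5 s.f.)

3771.6 kW


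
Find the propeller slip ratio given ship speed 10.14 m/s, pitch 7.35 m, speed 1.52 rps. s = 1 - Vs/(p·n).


Formula: s = 1 - Vs / (p * n)
Step 1 — p * n = 7.35 * 1.52 = 11.172
Step 2 — Vs / (p*n) = 10.14 / 11.172 = 0.907626 (6 d.p.)
Step 3 — s = 1 - 0.907626 = 0.092374

0.092374


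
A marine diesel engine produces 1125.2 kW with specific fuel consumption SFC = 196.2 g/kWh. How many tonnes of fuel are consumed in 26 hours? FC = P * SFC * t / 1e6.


Formula: FC (tonnes) = P * SFC * t / 1,000,000
Step 1 — P * SFC * t = 1125.2 * 196.2 * 26 = 5739870.24 g
Step 2 — FC (tonnes) = 5739870.24 / 1,000,000 ≈ 5.7399 tonnes (5 s.f.)

5.7399 tonnes


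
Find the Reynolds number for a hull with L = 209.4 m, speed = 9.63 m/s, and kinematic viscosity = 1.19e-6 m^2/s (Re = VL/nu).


Formula: Re = V * L / nu
Step 1 — V * L = 9.63 * 209.4 = 2016.522 m^2/s
Step 2 — Re = 2016.522 / 1.19e-6 = 1.69e+09

1.69e+09


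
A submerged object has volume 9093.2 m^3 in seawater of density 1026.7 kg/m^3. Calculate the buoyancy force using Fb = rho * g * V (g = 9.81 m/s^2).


Formula: Fb = rho * g * V
Substituting: Fb = 1026.7 * 9.81 * 9093.2
Intermediate: 1026.7 * 9.81 = 10071.927
Result: Fb = 10071.927 * 9093.2 ≈ 91586000 N (5 s.f.)

91586000 N


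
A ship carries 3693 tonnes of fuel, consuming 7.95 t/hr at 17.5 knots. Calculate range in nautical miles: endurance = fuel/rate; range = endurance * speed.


Formula: endurance = fuel / rate; range = endurance * speed
Step 1 — endurance = 3693 / 7.95 = 464.5283 hours
Step 2 — range = 464.5283 * 17.5 ≈ 8129.2 nautical miles (5 s.f.)

8129.2 NM


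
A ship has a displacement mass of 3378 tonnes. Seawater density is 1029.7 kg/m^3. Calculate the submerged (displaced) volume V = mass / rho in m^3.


Formula: V = mass / rho
Step 1 — convert tonnes to kg: 3378 t * 1000 = 3378000 kg
Step 2 — V = 3378000 / 1029.7 ≈ 3280.6 m^3 (5 s.f.)

3280.6 m^3


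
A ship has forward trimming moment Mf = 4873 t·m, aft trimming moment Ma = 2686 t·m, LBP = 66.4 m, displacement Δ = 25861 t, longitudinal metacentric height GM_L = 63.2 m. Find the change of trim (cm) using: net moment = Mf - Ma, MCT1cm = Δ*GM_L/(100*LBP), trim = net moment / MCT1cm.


Formula: net trimming moment = Mf - Ma; MCT1cm = Δ*GM_L/(100*LBP); trim = net moment / MCT1cm
Step 1 — net trimming moment = 4873 - 2686 = 2187 t·m
Step 2 — MCT1cm = 25861 * 63.2 / (100 * 66.4) = 246.1469 t·m/cm
Step 3 — trim = 2187 / 246.1469 ≈ 8.8849 cm (5 s.f.)

8.8849 cm


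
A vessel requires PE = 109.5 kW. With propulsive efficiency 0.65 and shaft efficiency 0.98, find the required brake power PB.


Formula: PB = PE / (eta_D * eta_S)
Step 1 — combined efficiency = eta_D * eta_S = 0.65 * 0.98 = 0.637
Step 2 — PB = 109.5 / 0.637 ≈ 171.90 kW (5 s.f.)

171.90 kW


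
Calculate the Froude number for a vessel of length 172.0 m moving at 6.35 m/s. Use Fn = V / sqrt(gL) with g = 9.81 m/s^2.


Formula: Fn = V / sqrt(g * L)
Step 1 — g * L = 9.81 * 172.0 = 1687.32
Step 2 — sqrt(g * L) = sqrt(1687.32) = 41.077001
Step 3 — Fn = 6.35 / 41.077001 ≈ 0.15459 (5 s.f.)

0.15459


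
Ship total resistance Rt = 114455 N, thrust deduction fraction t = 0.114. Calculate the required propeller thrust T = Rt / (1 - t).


Formula: T = Rt / (1 - t)
Step 1 — (1 - t) = 1 - 0.114 = 0.886
Step 2 — T = 114455 / 0.886 ≈ 129180 N (5 s.f.)

129180 N


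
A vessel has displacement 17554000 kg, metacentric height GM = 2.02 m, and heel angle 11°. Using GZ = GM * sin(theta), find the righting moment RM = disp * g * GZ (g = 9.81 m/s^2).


Formula: GZ = GM * sin(theta); RM = disp * g * GZ
Step 1 — GZ = 2.02 * sin(11°) = 2.02 * 0.190809 = 0.385434 m
Step 2 — RM = 17554000 * 9.81 * 0.385434 ≈ 66374000 N·m (5 s.f.)

66374000 N·m


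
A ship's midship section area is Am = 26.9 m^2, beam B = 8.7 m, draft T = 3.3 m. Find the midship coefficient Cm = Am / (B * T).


Formula: Cm = Am / (B * T)
Step 1 — B * T = 8.7 * 3.3 = 28.71 m^2
Step 2 — Cm = 26.9 / 28.71 ≈ 0.93696 (5 s.f.)

0.93696


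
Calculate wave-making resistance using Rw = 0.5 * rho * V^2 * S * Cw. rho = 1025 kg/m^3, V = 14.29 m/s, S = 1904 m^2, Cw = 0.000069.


Formula: Rw = 0.5 * rho * V^2 * S * Cw
Step 1 — V^2 = 14.29^2 = 204.2041
Step 2 — 0.5 * rho * V^2 = 0.5 * 1025 * 204.2041 = 104654.60125
Step 3 — Rw = 104654.60125 * 1904 * 0.000069 ≈ 13749 N (5 s.f.)

13749 N


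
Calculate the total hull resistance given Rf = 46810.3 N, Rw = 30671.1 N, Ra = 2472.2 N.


Formula: Rt = Rf + Rw + Ra
Substituting: Rt = 46810.3 + 30671.1 + 2472.2
Result: Rt = 79953.6 N

79953.6 N


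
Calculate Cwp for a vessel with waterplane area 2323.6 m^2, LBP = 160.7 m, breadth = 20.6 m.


Formula: Cwp = Aw / (L * B)
Step 1 — L * B = 160.7 * 20.6 = 3310.42 m^2
Step 2 — Cwp = 2323.6 / 3310.42 ≈ 0.70190 (5 s.f.)

0.70190


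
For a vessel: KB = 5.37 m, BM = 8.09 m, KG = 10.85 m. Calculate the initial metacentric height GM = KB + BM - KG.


Formula: GM = KB + BM - KG
Step 1 — KM = KB + BM = 5.37 + 8.09 = 13.46 m
Step 2 — GM = KM - KG = 13.46 - 10.85 = 2.61 m

2.61 m


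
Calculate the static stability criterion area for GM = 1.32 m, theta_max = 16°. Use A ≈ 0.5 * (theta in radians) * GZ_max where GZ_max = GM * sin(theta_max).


Formula: GZ_max = GM * sin(theta); Area = 0.5 * theta_rad * GZ_max
Step 1 — GZ_max = 1.32 * sin(16°) = 1.32 * 0.275637 = 0.363841 m
Step 2 — theta_rad = 16 * pi/180 = 0.279253 rad
Step 3 — Area = 0.5 * 0.279253 * 0.363841 ≈ 0.050802 m·rad (5 s.f.)

0.050802 m·rad


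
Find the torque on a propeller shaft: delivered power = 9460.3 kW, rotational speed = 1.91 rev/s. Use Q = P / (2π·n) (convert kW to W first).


Formula: Q = P_W / (2 * pi * n)
Step 1 — P_W = 9460.3 kW * 1000 = 9460300.0 W
Step 2 — 2 * pi * n = 2 * pi * 1.91 = 12.000884
Step 3 — Q = 9460300.0 / 12.000884 ≈ 788300 N·m (5 s.f.)

788300 N·m


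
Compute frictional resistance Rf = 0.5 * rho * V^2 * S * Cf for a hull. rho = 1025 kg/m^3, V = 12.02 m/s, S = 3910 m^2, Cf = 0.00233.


Formula: Rf = 0.5 * rho * V^2 * S * Cf
Step 1 — V^2 = 12.02^2 = 144.4804
Step 2 — 0.5 * rho * V^2 = 0.5 * 1025 * 144.4804 = 74046.205
Step 3 — Rf = 74046.205 * 3910 * 0.00233 ≈ 674580 N (5 s.f.)

674580 N


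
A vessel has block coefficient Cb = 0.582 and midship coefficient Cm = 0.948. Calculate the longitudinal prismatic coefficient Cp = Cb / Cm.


Formula: Cp = Cb / Cm
Substituting: Cp = 0.582 / 0.948
Result: Cp ≈ 0.61392 (5 s.f.)

0.61392


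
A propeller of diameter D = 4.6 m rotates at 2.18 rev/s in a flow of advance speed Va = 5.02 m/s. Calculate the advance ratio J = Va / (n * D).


Formula: J = Va / (n * D)
Step 1 — n * D = 2.18 * 4.6 = 10.028
Step 2 — J = 5.02 / 10.028 ≈ 0.50060 (5 s.f.)

0.50060


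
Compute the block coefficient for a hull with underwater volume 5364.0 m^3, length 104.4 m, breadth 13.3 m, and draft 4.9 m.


Formula: Cb = V / (L * B * T)
Step 1 — L * B * T = 104.4 * 13.3 * 4.9 = 6803.748 m^3
Step 2 — Cb = 5364.0 / 6803.748 ≈ 0.78839 (5 s.f.)

0.78839


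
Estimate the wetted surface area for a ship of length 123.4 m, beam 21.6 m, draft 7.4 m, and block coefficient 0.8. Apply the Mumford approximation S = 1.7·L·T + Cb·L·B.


Formula: S = 1.7*L*T + V/T with V = Cb*L*B*T, i.e. S = L * (1.7*T + Cb*B)
Step 1 — 1.7*T = 1.7 * 7.4 = 12.58 m
Step 2 — Cb*B = 0.8 * 21.6 = 17.28 m
Step 3 — 1.7*T + Cb*B = 12.58 + 17.28 = 29.86 m
Step 4 — S = 123.4 * 29.86 ≈ 3684.7 m^2 (5 s.f.)

3684.7 m^2


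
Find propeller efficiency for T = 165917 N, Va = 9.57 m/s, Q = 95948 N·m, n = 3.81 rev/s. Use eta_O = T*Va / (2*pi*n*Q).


Formula: eta = T * Va / (2 * pi * n * Q)
Step 1 — numerator = T * Va = 165917 * 9.57 = 1587825.69
Step 2 — 2 * pi * n = 2 * pi * 3.81 = 23.938936
Step 3 — denominator = 23.938936 * 95948 = 2296893.03
Step 4 — eta = 1587825.69 / 2296893.03 ≈ 0.69129 (5 s.f.)

0.69129


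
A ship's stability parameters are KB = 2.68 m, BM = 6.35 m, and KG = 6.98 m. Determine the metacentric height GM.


Formula: GM = KB + BM - KG
Step 1 — KM = KB + BM = 2.68 + 6.35 = 9.03 m
Step 2 — GM = KM - KG = 9.03 - 6.98 = 2.05 m

2.05 m


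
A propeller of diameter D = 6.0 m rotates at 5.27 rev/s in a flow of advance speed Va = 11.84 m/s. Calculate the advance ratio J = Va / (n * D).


Formula: J = Va / (n * D)
Step 1 — n * D = 5.27 * 6.0 = 31.62
Step 2 — J = 11.84 / 31.62 ≈ 0.37445 (5 s.f.)

0.37445


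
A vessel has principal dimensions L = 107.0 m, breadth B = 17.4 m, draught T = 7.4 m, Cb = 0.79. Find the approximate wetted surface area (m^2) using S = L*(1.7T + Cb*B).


Formula: S = 1.7*L*T + V/T with V = Cb*L*B*T, i.e. S = L * (1.7*T + Cb*B)
Step 1 — 1.7*T = 1.7 * 7.4 = 12.58 m
Step 2 — Cb*B = 0.79 * 17.4 = 13.746 m
Step 3 — 1.7*T + Cb*B = 12.58 + 13.746 = 26.326 m
Step 4 — S = 107.0 * 26.326 ≈ 2816.9 m^2 (5 s.f.)

2816.9 m^2


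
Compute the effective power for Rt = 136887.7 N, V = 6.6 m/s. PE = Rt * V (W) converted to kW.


Formula: PE = Rt * V / 1000 (kW)
Step 1 — PE (W) = 136887.7 * 6.6 = 903458.82 W
Step 2 — PE (kW) = 903458.82 / 1000 ≈ 903.46 kW (5 s.f.)

903.46 kW


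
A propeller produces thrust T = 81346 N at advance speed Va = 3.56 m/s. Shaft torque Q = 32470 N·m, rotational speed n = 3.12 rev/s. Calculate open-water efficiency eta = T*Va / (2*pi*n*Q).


Formula: eta = T * Va / (2 * pi * n * Q)
Step 1 — numerator = T * Va = 81346 * 3.56 = 289591.76
Step 2 — 2 * pi * n = 2 * pi * 3.12 = 19.603538
Step 3 — denominator = 19.603538 * 32470 = 636526.88
Step 4 — eta = 289591.76 / 636526.88 ≈ 0.45496 (5 s.f.)

0.45496


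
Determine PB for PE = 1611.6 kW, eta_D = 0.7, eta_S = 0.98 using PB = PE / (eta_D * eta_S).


Formula: PB = PE / (eta_D * eta_S)
Step 1 — combined efficiency = eta_D * eta_S = 0.7 * 0.98 = 0.686
Step 2 — PB = 1611.6 / 0.686 ≈ 2349.3 kW (5 s.f.)

2349.3 kW


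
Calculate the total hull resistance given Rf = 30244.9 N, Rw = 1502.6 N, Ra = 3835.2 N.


Formula: Rt = Rf + Rw + Ra
Substituting: Rt = 30244.9 + 1502.6 + 3835.2
Result: Rt = 35582.7 N

35582.7 N


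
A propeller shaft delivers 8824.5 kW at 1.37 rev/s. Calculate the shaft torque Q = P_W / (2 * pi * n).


Formula: Q = P_W / (2 * pi * n)
Step 1 — P_W = 8824.5 kW * 1000 = 8824500.0 W
Step 2 — 2 * pi * n = 2 * pi * 1.37 = 8.607964
Step 3 — Q = 8824500.0 / 8.607964 ≈ 1025200 N·m (5 s.f.)

1025200 N·m


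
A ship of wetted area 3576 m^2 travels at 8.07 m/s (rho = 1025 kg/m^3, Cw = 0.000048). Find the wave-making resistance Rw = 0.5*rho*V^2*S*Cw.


Formula: Rw = 0.5 * rho * V^2 * S * Cw
Step 1 — V^2 = 8.07^2 = 65.1249
Step 2 — 0.5 * rho * V^2 = 0.5 * 1025 * 65.1249 = 33376.51125
Step 3 — Rw = 33376.51125 * 3576 * 0.000048 ≈ 5729.0 N (5 s.f.)

5729.0 N


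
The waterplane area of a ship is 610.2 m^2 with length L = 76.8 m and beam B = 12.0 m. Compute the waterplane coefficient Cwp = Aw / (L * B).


Formula: Cwp = Aw / (L * B)
Step 1 — L * B = 76.8 * 12.0 = 921.6 m^2
Step 2 — Cwp = 610.2 / 921.6 ≈ 0.66211 (5 s.f.)

0.66211


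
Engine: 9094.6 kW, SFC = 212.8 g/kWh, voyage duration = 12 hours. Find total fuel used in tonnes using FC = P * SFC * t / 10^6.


Formula: FC (tonnes) = P * SFC * t / 1,000,000
Step 1 — P * SFC * t = 9094.6 * 212.8 * 12 = 23223970.56 g
Step 2 — FC (tonnes) = 23223970.56 / 1,000,000 ≈ 23.224 tonnes (5 s.f.)

23.224 tonnes


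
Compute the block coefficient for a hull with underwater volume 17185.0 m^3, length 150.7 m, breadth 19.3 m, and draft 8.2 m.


Formula: Cb = V / (L * B * T)
Step 1 — L * B * T = 150.7 * 19.3 * 8.2 = 23849.782 m^3
Step 2 — Cb = 17185.0 / 23849.782 ≈ 0.72055 (5 s.f.)

0.72055


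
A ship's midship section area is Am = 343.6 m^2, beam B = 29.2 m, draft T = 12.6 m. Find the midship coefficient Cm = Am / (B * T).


Formula: Cm = Am / (B * T)
Step 1 — B * T = 29.2 * 12.6 = 367.92 m^2
Step 2 — Cm = 343.6 / 367.92 ≈ 0.93390 (5 s.f.)

0.93390


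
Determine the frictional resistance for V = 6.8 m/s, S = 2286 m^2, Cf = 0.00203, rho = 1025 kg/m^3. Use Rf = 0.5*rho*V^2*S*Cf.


Formula: Rf = 0.5 * rho * V^2 * S * Cf
Step 1 — V^2 = 6.8^2 = 46.24
Step 2 — 0.5 * rho * V^2 = 0.5 * 1025 * 46.24 = 23698.0
Step 3 — Rf = 23698.0 * 2286 * 0.00203 ≈ 109970 N (5 s.f.)

109970 N


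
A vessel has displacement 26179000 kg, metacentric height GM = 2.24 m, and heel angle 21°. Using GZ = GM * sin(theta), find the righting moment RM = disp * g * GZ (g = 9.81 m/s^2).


Formula: GZ = GM * sin(theta); RM = disp * g * GZ
Step 1 — GZ = 2.24 * sin(21°) = 2.24 * 0.358368 = 0.802744 m
Step 2 — RM = 26179000 * 9.81 * 0.802744 ≈ 206160000 N·m (5 s.f.)

206160000 N·m


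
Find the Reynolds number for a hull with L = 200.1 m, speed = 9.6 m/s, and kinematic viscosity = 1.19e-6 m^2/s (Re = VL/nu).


Formula: Re = V * L / nu
Step 1 — V * L = 9.6 * 200.1 = 1920.96 m^2/s
Step 2 — Re = 1920.96 / 1.19e-6 = 1.61e+09

1.61e+09


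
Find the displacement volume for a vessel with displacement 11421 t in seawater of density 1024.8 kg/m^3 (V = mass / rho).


Formula: V = mass / rho
Step 1 — convert tonnes to kg: 11421 t * 1000 = 11421000 kg
Step 2 — V = 11421000 / 1024.8 ≈ 11145 m^3 (5 s.f.)

11145 m^3


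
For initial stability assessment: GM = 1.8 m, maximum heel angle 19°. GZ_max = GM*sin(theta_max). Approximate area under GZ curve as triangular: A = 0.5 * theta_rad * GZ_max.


Formula: GZ_max = GM * sin(theta); Area = 0.5 * theta_rad * GZ_max
Step 1 — GZ_max = 1.8 * sin(19°) = 1.8 * 0.325568 = 0.586022 m
Step 2 — theta_rad = 19 * pi/180 = 0.331613 rad
Step 3 — Area = 0.5 * 0.331613 * 0.586022 ≈ 0.097166 m·rad (5 s.f.)

0.097166 m·rad


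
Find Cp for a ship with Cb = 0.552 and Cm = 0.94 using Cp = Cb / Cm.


Formula: Cp = Cb / Cm
Substituting: Cp = 0.552 / 0.94
Result: Cp ≈ 0.58723 (5 s.f.)

0.58723


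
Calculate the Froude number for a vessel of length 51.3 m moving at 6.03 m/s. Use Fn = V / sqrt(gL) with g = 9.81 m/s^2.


Formula: Fn = V / sqrt(g * L)
Step 1 — g * L = 9.81 * 51.3 = 503.253
Step 2 — sqrt(g * L) = sqrt(503.253) = 22.433301
Step 3 — Fn = 6.03 / 22.433301 ≈ 0.26880 (5 s.f.)

0.26880


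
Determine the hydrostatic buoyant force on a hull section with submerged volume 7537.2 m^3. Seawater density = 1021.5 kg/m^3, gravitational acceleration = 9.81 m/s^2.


Formula: Fb = rho * g * V
Substituting: Fb = 1021.5 * 9.81 * 7537.2
Intermediate: 1021.5 * 9.81 = 10020.915
Result: Fb = 10020.915 * 7537.2 ≈ 75530000 N (5 s.f.)

75530000 N


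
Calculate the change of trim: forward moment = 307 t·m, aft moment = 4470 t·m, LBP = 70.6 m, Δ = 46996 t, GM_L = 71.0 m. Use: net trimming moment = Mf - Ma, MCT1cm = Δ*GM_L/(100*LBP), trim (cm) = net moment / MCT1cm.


Formula: net trimming moment = Mf - Ma; MCT1cm = Δ*GM_L/(100*LBP); trim = net moment / MCT1cm
Step 1 — net trimming moment = 307 - 4470 = -4163 t·m
Step 2 — MCT1cm = 46996 * 71.0 / (100 * 70.6) = 472.6227 t·m/cm
Step 3 — trim = -4163 / 472.6227 ≈ -8.8083 cm (5 s.f.)

-8.8083 cm


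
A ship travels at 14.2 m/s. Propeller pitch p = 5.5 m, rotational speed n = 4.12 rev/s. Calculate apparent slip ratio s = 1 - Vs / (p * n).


Formula: s = 1 - Vs / (p * n)
Step 1 — p * n = 5.5 * 4.12 = 22.66
Step 2 — Vs / (p*n) = 14.2 / 22.66 = 0.626655 (6 d.p.)
Step 3 — s = 1 - 0.626655 = 0.373345

0.373345


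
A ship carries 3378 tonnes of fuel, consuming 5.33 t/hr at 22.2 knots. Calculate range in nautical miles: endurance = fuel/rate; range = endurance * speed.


Formula: endurance = fuel / rate; range = endurance * speed
Step 1 — endurance = 3378 / 5.33 = 633.7711 hours
Step 2 — range = 633.7711 * 22.2 ≈ 14070 nautical miles (5 s.f.)

14070 NM


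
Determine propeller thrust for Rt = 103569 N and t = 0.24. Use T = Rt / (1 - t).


Formula: T = Rt / (1 - t)
Step 1 — (1 - t) = 1 - 0.24 = 0.76
Step 2 — T = 103569 / 0.76 ≈ 136280 N (5 s.f.)

136280 N


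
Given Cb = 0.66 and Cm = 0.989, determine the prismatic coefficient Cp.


Formula: Cp = Cb / Cm
Substituting: Cp = 0.66 / 0.989
Result: Cp ≈ 0.66734 (5 s.f.)

0.66734


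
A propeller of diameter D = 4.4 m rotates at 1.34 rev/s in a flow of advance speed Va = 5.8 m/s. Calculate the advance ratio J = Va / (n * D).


Formula: J = Va / (n * D)
Step 1 — n * D = 1.34 * 4.4 = 5.896
Step 2 — J = 5.8 / 5.896 ≈ 0.98372 (5 s.f.)

0.98372


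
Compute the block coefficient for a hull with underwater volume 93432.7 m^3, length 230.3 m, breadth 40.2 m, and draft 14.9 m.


Formula: Cb = V / (L * B * T)
Step 1 — L * B * T = 230.3 * 40.2 * 14.9 = 137945.094 m^3
Step 2 — Cb = 93432.7 / 137945.094 ≈ 0.67732 (5 s.f.)

0.67732


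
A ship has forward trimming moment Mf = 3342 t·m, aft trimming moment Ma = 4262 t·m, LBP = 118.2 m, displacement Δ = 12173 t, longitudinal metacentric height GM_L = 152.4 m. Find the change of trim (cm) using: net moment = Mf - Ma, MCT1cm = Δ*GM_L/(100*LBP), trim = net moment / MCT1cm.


Formula: net trimming moment = Mf - Ma; MCT1cm = Δ*GM_L/(100*LBP); trim = net moment / MCT1cm
Step 1 — net trimming moment = 3342 - 4262 = -920 t·m
Step 2 — MCT1cm = 12173 * 152.4 / (100 * 118.2) = 156.9514 t·m/cm
Step 3 — trim = -920 / 156.9514 ≈ -5.8617 cm (5 s.f.)

-5.8617 cm


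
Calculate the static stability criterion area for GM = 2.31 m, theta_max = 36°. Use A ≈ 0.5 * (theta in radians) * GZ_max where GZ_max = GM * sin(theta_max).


Formula: GZ_max = GM * sin(theta); Area = 0.5 * theta_rad * GZ_max
Step 1 — GZ_max = 2.31 * sin(36°) = 2.31 * 0.587785 = 1.357783 m
Step 2 — theta_rad = 36 * pi/180 = 0.628319 rad
Step 3 — Area = 0.5 * 0.628319 * 1.357783 ≈ 0.42656 m·rad (5 s.f.)

0.42656 m·rad


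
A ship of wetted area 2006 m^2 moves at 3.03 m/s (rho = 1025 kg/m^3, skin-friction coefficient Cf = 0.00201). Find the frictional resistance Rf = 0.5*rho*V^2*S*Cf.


Formula: Rf = 0.5 * rho * V^2 * S * Cf
Step 1 — V^2 = 3.03^2 = 9.1809
Step 2 — 0.5 * rho * V^2 = 0.5 * 1025 * 9.1809 = 4705.21125
Step 3 — Rf = 4705.21125 * 2006 * 0.00201 ≈ 18972 N (5 s.f.)

18972 N


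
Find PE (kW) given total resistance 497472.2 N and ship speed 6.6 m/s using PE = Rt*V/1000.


Formula: PE = Rt * V / 1000 (kW)
Step 1 — PE (W) = 497472.2 * 6.6 = 3283316.52 W
Step 2 — PE (kW) = 3283316.52 / 1000 ≈ 3283.3 kW (5 s.f.)

3283.3 kW


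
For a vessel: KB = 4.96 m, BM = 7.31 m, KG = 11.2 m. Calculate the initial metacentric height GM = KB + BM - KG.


Formula: GM = KB + BM - KG
Step 1 — KM = KB + BM = 4.96 + 7.31 = 12.27 m
Step 2 — GM = KM - KG = 12.27 - 11.2 = 1.07 m

1.07 m


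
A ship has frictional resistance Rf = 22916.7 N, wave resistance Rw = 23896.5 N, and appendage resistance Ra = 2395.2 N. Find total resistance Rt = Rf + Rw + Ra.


Formula: Rt = Rf + Rw + Ra
Substituting: Rt = 22916.7 + 23896.5 + 2395.2
Result: Rt = 49208.4 N

49208.4 N


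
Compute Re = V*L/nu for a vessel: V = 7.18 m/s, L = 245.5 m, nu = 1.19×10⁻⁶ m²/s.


Formula: Re = V * L / nu
Step 1 — V * L = 7.18 * 245.5 = 1762.69 m^2/s
Step 2 — Re = 1762.69 / 1.19e-6 = 1.48e+09

1.48e+09


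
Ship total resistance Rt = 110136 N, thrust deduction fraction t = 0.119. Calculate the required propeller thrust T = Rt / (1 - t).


Formula: T = Rt / (1 - t)
Step 1 — (1 - t) = 1 - 0.119 = 0.881
Step 2 — T = 110136 / 0.881 ≈ 125010 N (5 s.f.)

125010 N


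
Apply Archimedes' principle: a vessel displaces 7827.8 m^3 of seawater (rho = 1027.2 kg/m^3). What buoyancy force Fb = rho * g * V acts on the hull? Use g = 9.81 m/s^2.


Formula: Fb = rho * g * V
Substituting: Fb = 1027.2 * 9.81 * 7827.8
Intermediate: 1027.2 * 9.81 = 10076.832
Result: Fb = 10076.832 * 7827.8 ≈ 78879000 N (5 s.f.)

78879000 N


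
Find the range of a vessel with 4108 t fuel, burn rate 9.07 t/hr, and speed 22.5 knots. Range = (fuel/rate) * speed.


Formula: endurance = fuel / rate; range = endurance * speed
Step 1 — endurance = 4108 / 9.07 = 452.9217 hours
Step 2 — range = 452.9217 * 22.5 ≈ 10191 nautical miles (5 s.f.)

10191 NM


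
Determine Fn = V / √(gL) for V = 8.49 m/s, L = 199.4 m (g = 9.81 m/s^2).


Formula: Fn = V / sqrt(g * L)
Step 1 — g * L = 9.81 * 199.4 = 1956.114
Step 2 — sqrt(g * L) = sqrt(1956.114) = 44.227978
Step 3 — Fn = 8.49 / 44.227978 ≈ 0.19196 (5 s.f.)

0.19196


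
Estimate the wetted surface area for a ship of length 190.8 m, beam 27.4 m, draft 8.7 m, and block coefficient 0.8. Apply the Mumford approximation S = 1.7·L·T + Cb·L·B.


Formula: S = 1.7*L*T + V/T with V = Cb*L*B*T, i.e. S = L * (1.7*T + Cb*B)
Step 1 — 1.7*T = 1.7 * 8.7 = 14.79 m
Step 2 — Cb*B = 0.8 * 27.4 = 21.92 m
Step 3 — 1.7*T + Cb*B = 14.79 + 21.92 = 36.71 m
Step 4 — S = 190.8 * 36.71 ≈ 7004.3 m^2 (5 s.f.)

7004.3 m^2


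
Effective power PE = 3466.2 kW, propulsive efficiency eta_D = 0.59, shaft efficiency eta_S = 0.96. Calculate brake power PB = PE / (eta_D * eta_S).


Formula: PB = PE / (eta_D * eta_S)
Step 1 — combined efficiency = eta_D * eta_S = 0.59 * 0.96 = 0.5664
Step 2 — PB = 3466.2 / 0.5664 ≈ 6119.7 kW (5 s.f.)

6119.7 kW


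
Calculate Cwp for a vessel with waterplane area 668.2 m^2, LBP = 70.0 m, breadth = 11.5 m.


Formula: Cwp = Aw / (L * B)
Step 1 — L * B = 70.0 * 11.5 = 805.0 m^2
Step 2 — Cwp = 668.2 / 805.0 ≈ 0.83006 (5 s.f.)

0.83006


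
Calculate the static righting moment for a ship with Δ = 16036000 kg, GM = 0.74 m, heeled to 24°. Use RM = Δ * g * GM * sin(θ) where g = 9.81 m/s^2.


Formula: GZ = GM * sin(theta); RM = disp * g * GZ
Step 1 — GZ = 0.74 * sin(24°) = 0.74 * 0.406737 = 0.300985 m
Step 2 — RM = 16036000 * 9.81 * 0.300985 ≈ 47349000 N·m (5 s.f.)

47349000 N·m


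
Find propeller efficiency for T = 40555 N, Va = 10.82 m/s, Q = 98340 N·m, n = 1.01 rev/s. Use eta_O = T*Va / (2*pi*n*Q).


Formula: eta = T * Va / (2 * pi * n * Q)
Step 1 — numerator = T * Va = 40555 * 10.82 = 438805.1
Step 2 — 2 * pi * n = 2 * pi * 1.01 = 6.346017
Step 3 — denominator = 6.346017 * 98340 = 624067.31
Step 4 — eta = 438805.1 / 624067.31 ≈ 0.70314 (5 s.f.)

0.70314


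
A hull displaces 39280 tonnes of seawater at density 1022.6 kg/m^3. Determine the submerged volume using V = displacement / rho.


Formula: V = mass / rho
Step 1 — convert tonnes to kg: 39280 t * 1000 = 39280000 kg
Step 2 — V = 39280000 / 1022.6 ≈ 38412 m^3 (5 s.f.)

38412 m^3


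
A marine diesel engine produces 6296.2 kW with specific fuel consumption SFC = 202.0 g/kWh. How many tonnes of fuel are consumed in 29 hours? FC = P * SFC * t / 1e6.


Formula: FC (tonnes) = P * SFC * t / 1,000,000
Step 1 — P * SFC * t = 6296.2 * 202.0 * 29 = 36883139.6 g
Step 2 — FC (tonnes) = 36883139.6 / 1,000,000 ≈ 36.883 tonnes (5 s.f.)

36.883 tonnes


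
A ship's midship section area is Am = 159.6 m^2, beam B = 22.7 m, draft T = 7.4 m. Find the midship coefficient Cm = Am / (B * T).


Formula: Cm = Am / (B * T)
Step 1 — B * T = 22.7 * 7.4 = 167.98 m^2
Step 2 — Cm = 159.6 / 167.98 ≈ 0.95011 (5 s.f.)

0.95011


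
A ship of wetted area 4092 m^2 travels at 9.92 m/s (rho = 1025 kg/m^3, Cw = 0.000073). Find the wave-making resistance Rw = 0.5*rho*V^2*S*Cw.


Formula: Rw = 0.5 * rho * V^2 * S * Cw
Step 1 — V^2 = 9.92^2 = 98.4064
Step 2 — 0.5 * rho * V^2 = 0.5 * 1025 * 98.4064 = 50433.28
Step 3 — Rw = 50433.28 * 4092 * 0.000073 ≈ 15065 N (5 s.f.)

15065 N


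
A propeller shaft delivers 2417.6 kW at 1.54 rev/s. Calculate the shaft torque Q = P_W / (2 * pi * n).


Formula: Q = P_W / (2 * pi * n)
Step 1 — P_W = 2417.6 kW * 1000 = 2417600.0 W
Step 2 — 2 * pi * n = 2 * pi * 1.54 = 9.676105
Step 3 — Q = 2417600.0 / 9.676105 ≈ 249850 N·m (5 s.f.)

249850 N·m


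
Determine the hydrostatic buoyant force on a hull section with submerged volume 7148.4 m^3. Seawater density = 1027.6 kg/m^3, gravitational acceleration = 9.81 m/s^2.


Formula: Fb = rho * g * V
Substituting: Fb = 1027.6 * 9.81 * 7148.4
Intermediate: 1027.6 * 9.81 = 10080.756
Result: Fb = 10080.756 * 7148.4 ≈ 72061000 N (5 s.f.)

72061000 N


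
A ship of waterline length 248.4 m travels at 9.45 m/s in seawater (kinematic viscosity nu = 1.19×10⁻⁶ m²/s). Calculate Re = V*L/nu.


Formula: Re = V * L / nu
Step 1 — V * L = 9.45 * 248.4 = 2347.38 m^2/s
Step 2 — Re = 2347.38 / 1.19e-6 = 1.97e+09

1.97e+09


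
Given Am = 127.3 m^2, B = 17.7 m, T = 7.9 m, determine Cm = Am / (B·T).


Formula: Cm = Am / (B * T)
Step 1 — B * T = 17.7 * 7.9 = 139.83 m^2
Step 2 — Cm = 127.3 / 139.83 ≈ 0.91039 (5 s.f.)

0.91039


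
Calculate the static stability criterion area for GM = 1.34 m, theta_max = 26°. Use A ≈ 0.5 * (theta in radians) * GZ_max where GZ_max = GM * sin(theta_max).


Formula: GZ_max = GM * sin(theta); Area = 0.5 * theta_rad * GZ_max
Step 1 — GZ_max = 1.34 * sin(26°) = 1.34 * 0.438371 = 0.587417 m
Step 2 — theta_rad = 26 * pi/180 = 0.453786 rad
Step 3 — Area = 0.5 * 0.453786 * 0.587417 ≈ 0.13328 m·rad (5 s.f.)

0.13328 m·rad


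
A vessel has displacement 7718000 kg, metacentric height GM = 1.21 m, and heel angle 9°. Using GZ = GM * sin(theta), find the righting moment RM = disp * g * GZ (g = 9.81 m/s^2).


Formula: GZ = GM * sin(theta); RM = disp * g * GZ
Step 1 — GZ = 1.21 * sin(9°) = 1.21 * 0.156434 = 0.189285 m
Step 2 — RM = 7718000 * 9.81 * 0.189285 ≈ 14331000 N·m (5 s.f.)

14331000 N·m


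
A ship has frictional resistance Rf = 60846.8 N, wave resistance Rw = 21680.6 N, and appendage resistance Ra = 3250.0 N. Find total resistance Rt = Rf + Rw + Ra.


Formula: Rt = Rf + Rw + Ra
Substituting: Rt = 60846.8 + 21680.6 + 3250.0
Result: Rt = 85777.4 N

85777.4 N


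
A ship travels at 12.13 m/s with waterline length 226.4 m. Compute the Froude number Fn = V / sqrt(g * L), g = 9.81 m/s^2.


Formula: Fn = V / sqrt(g * L)
Step 1 — g * L = 9.81 * 226.4 = 2220.984
Step 2 — sqrt(g * L) = sqrt(2220.984) = 47.127317
Step 3 — Fn = 12.13 / 47.127317 ≈ 0.25739 (5 s.f.)

0.25739


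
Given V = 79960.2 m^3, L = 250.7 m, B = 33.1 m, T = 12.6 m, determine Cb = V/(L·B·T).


Formula: Cb = V / (L * B * T)
Step 1 — L * B * T = 250.7 * 33.1 * 12.6 = 104556.942 m^3
Step 2 — Cb = 79960.2 / 104556.942 ≈ 0.76475 (5 s.f.)

0.76475


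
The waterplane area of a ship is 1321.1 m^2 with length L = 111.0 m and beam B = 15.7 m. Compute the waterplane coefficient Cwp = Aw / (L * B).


Formula: Cwp = Aw / (L * B)
Step 1 — L * B = 111.0 * 15.7 = 1742.7 m^2
Step 2 — Cwp = 1321.1 / 1742.7 ≈ 0.75808 (5 s.f.)

0.75808


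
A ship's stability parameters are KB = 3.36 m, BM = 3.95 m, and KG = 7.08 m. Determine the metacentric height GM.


Formula: GM = KB + BM - KG
Step 1 — KM = KB + BM = 3.36 + 3.95 = 7.31 m
Step 2 — GM = KM - KG = 7.31 - 7.08 = 0.23 m

0.23 m


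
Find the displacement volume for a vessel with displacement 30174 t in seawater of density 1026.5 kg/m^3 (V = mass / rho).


Formula: V = mass / rho
Step 1 — convert tonnes to kg: 30174 t * 1000 = 30174000 kg
Step 2 — V = 30174000 / 1026.5 ≈ 29395 m^3 (5 s.f.)

29395 m^3


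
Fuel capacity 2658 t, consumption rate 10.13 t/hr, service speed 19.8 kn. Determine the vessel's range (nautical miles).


Formula: endurance = fuel / rate; range = endurance * speed
Step 1 — endurance = 2658 / 10.13 = 262.3889 hours
Step 2 — range = 262.3889 * 19.8 ≈ 5195.3 nautical miles (5 s.f.)

5195.3 NM


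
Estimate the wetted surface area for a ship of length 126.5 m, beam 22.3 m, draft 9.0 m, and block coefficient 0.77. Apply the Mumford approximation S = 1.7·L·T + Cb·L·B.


Formula: S = 1.7*L*T + V/T with V = Cb*L*B*T, i.e. S = L * (1.7*T + Cb*B)
Step 1 — 1.7*T = 1.7 * 9.0 = 15.3 m
Step 2 — Cb*B = 0.77 * 22.3 = 17.171 m
Step 3 — 1.7*T + Cb*B = 15.3 + 17.171 = 32.471 m
Step 4 — S = 126.5 * 32.471 ≈ 4107.6 m^2 (5 s.f.)

4107.6 m^2


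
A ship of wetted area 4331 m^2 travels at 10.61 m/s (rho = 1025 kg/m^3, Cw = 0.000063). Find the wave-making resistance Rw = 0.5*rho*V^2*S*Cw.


Formula: Rw = 0.5 * rho * V^2 * S * Cw
Step 1 — V^2 = 10.61^2 = 112.5721
Step 2 — 0.5 * rho * V^2 = 0.5 * 1025 * 112.5721 = 57693.20125
Step 3 — Rw = 57693.20125 * 4331 * 0.000063 ≈ 15742 N (5 s.f.)

15742 N


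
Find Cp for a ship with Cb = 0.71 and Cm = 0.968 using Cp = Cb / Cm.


Formula: Cp = Cb / Cm
Substituting: Cp = 0.71 / 0.968
Result: Cp ≈ 0.73347 (5 s.f.)

0.73347


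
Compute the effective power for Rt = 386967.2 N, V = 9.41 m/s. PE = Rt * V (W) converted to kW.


Formula: PE = Rt * V / 1000 (kW)
Step 1 — PE (W) = 386967.2 * 9.41 = 3641361.352 W
Step 2 — PE (kW) = 3641361.352 / 1000 ≈ 3641.4 kW (5 s.f.)

3641.4 kW


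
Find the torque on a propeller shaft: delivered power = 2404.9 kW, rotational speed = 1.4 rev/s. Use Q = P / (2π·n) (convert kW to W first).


Formula: Q = P_W / (2 * pi * n)
Step 1 — P_W = 2404.9 kW * 1000 = 2404900.0 W
Step 2 — 2 * pi * n = 2 * pi * 1.4 = 8.796459
Step 3 — Q = 2404900.0 / 8.796459 ≈ 273390 N·m (5 s.f.)

273390 N·m


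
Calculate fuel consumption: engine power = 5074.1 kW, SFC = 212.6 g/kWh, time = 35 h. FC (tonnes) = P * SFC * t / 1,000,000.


Formula: FC (tonnes) = P * SFC * t / 1,000,000
Step 1 — P * SFC * t = 5074.1 * 212.6 * 35 = 37756378.1 g
Step 2 — FC (tonnes) = 37756378.1 / 1,000,000 ≈ 37.756 tonnes (5 s.f.)

37.756 tonnes


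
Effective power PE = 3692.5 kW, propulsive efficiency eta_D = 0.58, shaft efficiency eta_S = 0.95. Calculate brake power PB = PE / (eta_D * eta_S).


Formula: PB = PE / (eta_D * eta_S)
Step 1 — combined efficiency = eta_D * eta_S = 0.58 * 0.95 = 0.551
Step 2 — PB = 3692.5 / 0.551 ≈ 6701.5 kW (5 s.f.)

6701.5 kW


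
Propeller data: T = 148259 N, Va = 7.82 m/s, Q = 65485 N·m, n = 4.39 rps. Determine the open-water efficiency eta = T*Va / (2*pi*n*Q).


Formula: eta = T * Va / (2 * pi * n * Q)
Step 1 — numerator = T * Va = 148259 * 7.82 = 1159385.38
Step 2 — 2 * pi * n = 2 * pi * 4.39 = 27.583183
Step 3 — denominator = 27.583183 * 65485 = 1806284.74
Step 4 — eta = 1159385.38 / 1806284.74 ≈ 0.64186 (5 s.f.)

0.64186


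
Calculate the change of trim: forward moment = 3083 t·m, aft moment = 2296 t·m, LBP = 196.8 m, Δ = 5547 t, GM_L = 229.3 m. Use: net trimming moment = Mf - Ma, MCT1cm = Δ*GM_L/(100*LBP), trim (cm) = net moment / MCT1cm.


Formula: net trimming moment = Mf - Ma; MCT1cm = Δ*GM_L/(100*LBP); trim = net moment / MCT1cm
Step 1 — net trimming moment = 3083 - 2296 = 787 t·m
Step 2 — MCT1cm = 5547 * 229.3 / (100 * 196.8) = 64.6304 t·m/cm
Step 3 — trim = 787 / 64.6304 ≈ 12.177 cm (5 s.f.)

12.177 cm


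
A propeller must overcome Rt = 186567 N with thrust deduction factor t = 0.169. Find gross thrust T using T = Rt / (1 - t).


Formula: T = Rt / (1 - t)
Step 1 — (1 - t) = 1 - 0.169 = 0.831
Step 2 — T = 186567 / 0.831 ≈ 224510 N (5 s.f.)

224510 N


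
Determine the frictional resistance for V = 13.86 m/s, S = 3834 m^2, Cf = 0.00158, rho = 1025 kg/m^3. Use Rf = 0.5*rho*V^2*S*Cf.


Formula: Rf = 0.5 * rho * V^2 * S * Cf
Step 1 — V^2 = 13.86^2 = 192.0996
Step 2 — 0.5 * rho * V^2 = 0.5 * 1025 * 192.0996 = 98451.045
Step 3 — Rf = 98451.045 * 3834 * 0.00158 ≈ 596390 N (5 s.f.)

596390 N


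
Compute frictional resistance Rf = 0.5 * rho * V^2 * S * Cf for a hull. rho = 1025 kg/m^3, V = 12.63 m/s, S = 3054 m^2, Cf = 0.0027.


Formula: Rf = 0.5 * rho * V^2 * S * Cf
Step 1 — V^2 = 12.63^2 = 159.5169
Step 2 — 0.5 * rho * V^2 = 0.5 * 1025 * 159.5169 = 81752.41125
Step 3 — Rf = 81752.41125 * 3054 * 0.0027 ≈ 674110 N (5 s.f.)

674110 N


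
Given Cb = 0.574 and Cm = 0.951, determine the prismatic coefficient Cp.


Formula: Cp = Cb / Cm
Substituting: Cp = 0.574 / 0.951
Result: Cp ≈ 0.60358 (5 s.f.)

0.60358


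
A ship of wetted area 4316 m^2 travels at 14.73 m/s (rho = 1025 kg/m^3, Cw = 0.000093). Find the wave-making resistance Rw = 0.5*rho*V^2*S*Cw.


Formula: Rw = 0.5 * rho * V^2 * S * Cw
Step 1 — V^2 = 14.73^2 = 216.9729
Step 2 — 0.5 * rho * V^2 = 0.5 * 1025 * 216.9729 = 111198.61125
Step 3 — Rw = 111198.61125 * 4316 * 0.000093 ≈ 44634 N (5 s.f.)

44634 N


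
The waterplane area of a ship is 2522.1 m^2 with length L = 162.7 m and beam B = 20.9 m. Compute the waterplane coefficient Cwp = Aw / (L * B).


Formula: Cwp = Aw / (L * B)
Step 1 — L * B = 162.7 * 20.9 = 3400.43 m^2
Step 2 — Cwp = 2522.1 / 3400.43 ≈ 0.74170 (5 s.f.)

0.74170


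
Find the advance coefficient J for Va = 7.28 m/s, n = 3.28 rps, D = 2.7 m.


Formula: J = Va / (n * D)
Step 1 — n * D = 3.28 * 2.7 = 8.856
Step 2 — J = 7.28 / 8.856 ≈ 0.82204 (5 s.f.)

0.82204


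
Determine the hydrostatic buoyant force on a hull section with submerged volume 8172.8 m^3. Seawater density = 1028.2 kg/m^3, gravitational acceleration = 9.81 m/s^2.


Formula: Fb = rho * g * V
Substituting: Fb = 1028.2 * 9.81 * 8172.8
Intermediate: 1028.2 * 9.81 = 10086.642
Result: Fb = 10086.642 * 8172.8 ≈ 82436000 N (5 s.f.)

82436000 N


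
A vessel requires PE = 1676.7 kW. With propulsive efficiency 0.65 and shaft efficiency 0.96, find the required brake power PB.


Formula: PB = PE / (eta_D * eta_S)
Step 1 — combined efficiency = eta_D * eta_S = 0.65 * 0.96 = 0.624
Step 2 — PB = 1676.7 / 0.624 ≈ 2687.0 kW (5 s.f.)

2687.0 kW


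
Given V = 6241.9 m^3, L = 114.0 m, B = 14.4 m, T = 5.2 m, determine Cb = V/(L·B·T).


Formula: Cb = V / (L * B * T)
Step 1 — L * B * T = 114.0 * 14.4 * 5.2 = 8536.32 m^3
Step 2 — Cb = 6241.9 / 8536.32 ≈ 0.73122 (5 s.f.)

0.73122


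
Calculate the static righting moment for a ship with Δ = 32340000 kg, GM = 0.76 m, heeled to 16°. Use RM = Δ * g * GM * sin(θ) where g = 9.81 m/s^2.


Formula: GZ = GM * sin(theta); RM = disp * g * GZ
Step 1 — GZ = 0.76 * sin(16°) = 0.76 * 0.275637 = 0.209484 m
Step 2 — RM = 32340000 * 9.81 * 0.209484 ≈ 66460000 N·m (5 s.f.)

66460000 N·m
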